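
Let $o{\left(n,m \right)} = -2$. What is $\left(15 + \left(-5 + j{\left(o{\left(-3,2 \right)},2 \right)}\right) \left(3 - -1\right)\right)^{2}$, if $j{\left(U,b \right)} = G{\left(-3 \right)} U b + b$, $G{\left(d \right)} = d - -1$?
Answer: $1225$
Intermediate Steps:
$G{\left(d \right)} = 1 + d$ ($G{\left(d \right)} = d + 1 = 1 + d$)
$j{\left(U,b \right)} = b - 2 U b$ ($j{\left(U,b \right)} = \left(1 - 3\right) U b + b = - 2 U b + b = b - 2 U b$)
$\left(15 + \left(-5 + j{\left(o{\left(-3,2 \right)},2 \right)}\right) \left(3 - -1\right)\right)^{2} = \left(15 + \left(-5 + 2 \left(1 - -4\right)\right) \left(3 - -1\right)\right)^{2} = \left(15 + \left(-5 + 2 \left(1 + 4\right)\right) \left(3 + 1\right)\right)^{2} = \left(15 + \left(-5 + 2 \cdot 5\right) 4\right)^{2} = \left(15 + \left(-5 + 10\right) 4\right)^{2} = \left(15 + 5 \cdot 4\right)^{2} = \left(15 + 20\right)^{2} = 35^{2} = 1225$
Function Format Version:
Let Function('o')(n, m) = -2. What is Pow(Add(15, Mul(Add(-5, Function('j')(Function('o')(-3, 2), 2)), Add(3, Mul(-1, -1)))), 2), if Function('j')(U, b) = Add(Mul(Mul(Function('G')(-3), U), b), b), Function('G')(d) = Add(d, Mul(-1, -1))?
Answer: 1225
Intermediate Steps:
Function('G')(d) = Add(1, d) (Function('G')(d) = Add(d, 1) = Add(1, d))
Function('j')(U, b) = Add(b, Mul(-2, U, b)) (Function('j')(U, b) = Add(Mul(Mul(Add(1, -3), U), b), b) = Add(Mul(Mul(-2, U), b), b) = Add(Mul(-2, U, b), b) = Add(b, Mul(-2, U, b)))
Pow(Add(15, Mul(Add(-5, Function('j')(Function('o')(-3, 2), 2)), Add(3, Mul(-1, -1)))), 2) = Pow(Add(15, Mul(Add(-5, Mul(2, Add(1, Mul(-2, -2)))), Add(3, Mul(-1, -1)))), 2) = Pow(Add(15, Mul(Add(-5, Mul(2, Add(1, 4))), Add(3, 1))), 2) = Pow(Add(15, Mul(Add(-5, Mul(2, 5)), 4)), 2) = Pow(Add(15, Mul(Add(-5, 10), 4)), 2) = Pow(Add(15, Mul(5, 4)), 2) = Pow(Add(15, 20), 2) = Pow(35, 2) = 1225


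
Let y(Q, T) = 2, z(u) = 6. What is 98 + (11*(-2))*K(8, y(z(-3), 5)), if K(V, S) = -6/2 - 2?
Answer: 208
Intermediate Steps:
K(V, S) = -5 (K(V, S) = -6*1/2 - 2 = -3 - 2 = -5)
98 + (11*(-2))*K(8, y(z(-3), 5)) = 98 + (11*(-2))*(-5) = 98 - 22*(-5) = 98 + 110 = 208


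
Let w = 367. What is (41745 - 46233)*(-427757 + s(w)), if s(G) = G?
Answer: 1918126320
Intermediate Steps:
(41745 - 46233)*(-427757 + s(w)) = (41745 - 46233)*(-427757 + 367) = -4488*(-427390) = 1918126320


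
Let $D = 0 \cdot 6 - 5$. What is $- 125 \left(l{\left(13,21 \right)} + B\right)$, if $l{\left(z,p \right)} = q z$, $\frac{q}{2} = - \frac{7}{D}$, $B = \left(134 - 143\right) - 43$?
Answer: $1950$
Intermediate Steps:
$D = -5$ ($D = 0 - 5 = -5$)
$B = -52$ ($B = -9 - 43 = -52$)
$q = \frac{14}{5}$ ($q = 2 \left(- \frac{7}{-5}\right) = 2 \left(\left(-7\right) \left(- \frac{1}{5}\right)\right) = 2 \cdot \frac{7}{5} = \frac{14}{5} \approx 2.8$)
$l{\left(z,p \right)} = \frac{14 z}{5}$
$- 125 \left(l{\left(13,21 \right)} + B\right) = - 125 \left(\frac{14}{5} \cdot 13 - 52\right) = - 125 \left(\frac{182}{5} - 52\right) = \left(-125\right) \left(- \frac{78}{5}\right) = 1950$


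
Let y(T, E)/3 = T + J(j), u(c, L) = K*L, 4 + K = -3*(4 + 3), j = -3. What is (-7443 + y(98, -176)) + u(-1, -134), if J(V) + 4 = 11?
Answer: -3778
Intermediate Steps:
J(V) = 7 (J(V) = -4 + 11 = 7)
K = -25 (K = -4 - 3*(4 + 3) = -4 - 3*7 = -4 - 21 = -25)
u(c, L) = -25*L
y(T, E) = 21 + 3*T (y(T, E) = 3*(T + 7) = 3*(7 + T) = 21 + 3*T)
(-7443 + y(98, -176)) + u(-1, -134) = (-7443 + (21 + 3*98)) - 25*(-134) = (-7443 + (21 + 294)) + 3350 = (-7443 + 315) + 3350 = -7128 + 3350 = -3778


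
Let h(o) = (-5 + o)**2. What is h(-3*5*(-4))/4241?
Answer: 3025/4241 ≈ 0.71327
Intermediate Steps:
h(-3*5*(-4))/4241 = (-5 - 3*5*(-4))**2/4241 = (-5 - 15*(-4))**2*(1/4241) = (-5 + 60)**2*(1/4241) = 55**2*(1/4241) = 3025*(1/4241) = 3025/4241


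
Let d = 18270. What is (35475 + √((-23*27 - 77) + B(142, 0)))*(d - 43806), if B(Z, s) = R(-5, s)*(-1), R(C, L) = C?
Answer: -905889600 - 76608*I*√77 ≈ -9.0589e+8 - 6.7223e+5*I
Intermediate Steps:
B(Z, s) = 5 (B(Z, s) = -5*(-1) = 5)
(35475 + √((-23*27 - 77) + B(142, 0)))*(d - 43806) = (35475 + √((-23*27 - 77) + 5))*(18270 - 43806) = (35475 + √((-621 - 77) + 5))*(-25536) = (35475 + √(-698 + 5))*(-25536) = (35475 + √(-693))*(-25536) = (35475 + 3*I*√77)*(-25536) = -905889600 - 76608*I*√77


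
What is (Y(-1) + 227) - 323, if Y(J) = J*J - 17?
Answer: -112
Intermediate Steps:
Y(J) = -17 + J**2 (Y(J) = J**2 - 17 = -17 + J**2)
(Y(-1) + 227) - 323 = ((-17 + (-1)**2) + 227) - 323 = ((-17 + 1) + 227) - 323 = (-16 + 227) - 323 = 211 - 323 = -112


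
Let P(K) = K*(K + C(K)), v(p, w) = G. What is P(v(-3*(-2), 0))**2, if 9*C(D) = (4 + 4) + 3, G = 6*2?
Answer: 226576/9 ≈ 25175.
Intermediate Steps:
G = 12
v(p, w) = 12
C(D) = 11/9 (C(D) = ((4 + 4) + 3)/9 = (8 + 3)/9 = (1/9)*11 = 11/9)
P(K) = K*(11/9 + K) (P(K) = K*(K + 11/9) = K*(11/9 + K))
P(v(-3*(-2), 0))**2 = ((1/9)*12*(11 + 9*12))**2 = ((1/9)*12*(11 + 108))**2 = ((1/9)*12*119)**2 = (476/3)**2 = 226576/9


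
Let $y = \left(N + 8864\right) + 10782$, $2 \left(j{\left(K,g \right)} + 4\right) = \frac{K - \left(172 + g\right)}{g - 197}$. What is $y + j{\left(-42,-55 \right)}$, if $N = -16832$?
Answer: $\frac{472133}{168} \approx 2810.3$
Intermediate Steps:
$j{\left(K,g \right)} = -4 + \frac{-172 + K - g}{2 \left(-197 + g\right)}$ ($j{\left(K,g \right)} = -4 + \frac{\left(K - \left(172 + g\right)\right) \frac{1}{g - 197}}{2} = -4 + \frac{\left(-172 + K - g\right) \frac{1}{-197 + g}}{2} = -4 + \frac{\frac{1}{-197 + g} \left(-172 + K - g\right)}{2} = -4 + \frac{-172 + K - g}{2 \left(-197 + g\right)}$)
$y = 2814$ ($y = \left(-16832 + 8864\right) + 10782 = -7968 + 10782 = 2814$)
$y + j{\left(-42,-55 \right)} = 2814 + \frac{1404 - 42 - -495}{2 \left(-197 - 55\right)} = 2814 + \frac{1404 - 42 + 495}{2 \left(-252\right)} = 2814 + \frac{1}{2} \left(- \frac{1}{252}\right) 1857 = 2814 - \frac{619}{168} = \frac{472133}{168}$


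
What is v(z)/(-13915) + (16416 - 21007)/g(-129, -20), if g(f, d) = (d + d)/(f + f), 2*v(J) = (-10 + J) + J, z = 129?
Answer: -1648201633/55660 ≈ -29612.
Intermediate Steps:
v(J) = -5 + J (v(J) = ((-10 + J) + J)/2 = (-10 + 2*J)/2 = -5 + J)
g(f, d) = d/f (g(f, d) = (2*d)/((2*f)) = (2*d)*(1/(2*f)) = d/f)
v(z)/(-13915) + (16416 - 21007)/g(-129, -20) = (-5 + 129)/(-13915) + (16416 - 21007)/((-20/(-129))) = 124*(-1/13915) - 4591/((-20*(-1/129))) = -124/13915 - 4591/20/129 = -124/13915 - 4591*129/20 = -124/13915 - 592239/20 = -1648201633/55660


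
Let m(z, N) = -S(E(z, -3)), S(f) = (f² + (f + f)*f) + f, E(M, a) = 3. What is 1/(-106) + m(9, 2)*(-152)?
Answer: 483359/106 ≈ 4560.0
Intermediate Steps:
S(f) = f + 3*f² (S(f) = (f² + (2*f)*f) + f = (f² + 2*f²) + f = 3*f² + f = f + 3*f²)
m(z, N) = -30 (m(z, N) = -3*(1 + 3*3) = -3*(1 + 9) = -3*10 = -1*30 = -30)
1/(-106) + m(9, 2)*(-152) = 1/(-106) - 30*(-152) = -1/106 + 4560 = 483359/106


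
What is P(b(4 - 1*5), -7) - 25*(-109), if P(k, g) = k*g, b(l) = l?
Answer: 2732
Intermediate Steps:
P(k, g) = g*k
P(b(4 - 1*5), -7) - 25*(-109) = -7*(4 - 1*5) - 25*(-109) = -7*(4 - 5) + 2725 = -7*(-1) + 2725 = 7 + 2725 = 2732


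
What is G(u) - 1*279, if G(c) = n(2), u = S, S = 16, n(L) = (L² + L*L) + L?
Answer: -269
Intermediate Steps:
n(L) = L + 2*L² (n(L) = (L² + L²) + L = 2*L² + L = L + 2*L²)
u = 16
G(c) = 10 (G(c) = 2*(1 + 2*2) = 2*(1 + 4) = 2*5 = 10)
G(u) - 1*279 = 10 - 1*279 = 10 - 279 = -269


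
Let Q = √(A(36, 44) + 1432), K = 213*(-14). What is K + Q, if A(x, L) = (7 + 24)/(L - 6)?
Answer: -2982 + √2068986/38 ≈ -2944.1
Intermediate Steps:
A(x, L) = 31/(-6 + L)
K = -2982
Q = √2068986/38 (Q = √(31/(-6 + 44) + 1432) = √(31/38 + 1432) = √(54447/38) = √2068986/38 ≈ 37.853)
K + Q = -2982 + √2068986/38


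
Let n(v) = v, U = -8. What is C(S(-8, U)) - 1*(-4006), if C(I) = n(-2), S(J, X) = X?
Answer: 4004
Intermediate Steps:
C(I) = -2
C(S(-8, U)) - 1*(-4006) = -2 - 1*(-4006) = -2 + 4006 = 4004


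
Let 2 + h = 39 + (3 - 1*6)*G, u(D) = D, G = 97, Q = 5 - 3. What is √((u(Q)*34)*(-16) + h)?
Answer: I*√1342 ≈ 36.633*I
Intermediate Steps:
Q = 2
h = -254 (h = -2 + (39 + (3 - 1*6)*97) = -2 + (39 + (3 - 6)*97) = -2 + (39 - 3*97) = -2 + (39 - 291) = -2 - 252 = -254)
√((u(Q)*34)*(-16) + h) = √((2*34)*(-16) - 254) = √(68*(-16) - 254) = √(-1088 - 254) = √(-1342) = I*√1342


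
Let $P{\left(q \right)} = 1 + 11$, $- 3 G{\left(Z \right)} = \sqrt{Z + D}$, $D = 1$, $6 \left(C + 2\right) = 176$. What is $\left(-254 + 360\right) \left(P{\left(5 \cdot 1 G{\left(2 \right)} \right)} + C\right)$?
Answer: $\frac{12508}{3} \approx 4169.3$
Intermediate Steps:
$C = \frac{82}{3}$ ($C = -2 + \frac{1}{6} \cdot 176 = -2 + \frac{88}{3} = \frac{82}{3} \approx 27.333$)
$G{\left(Z \right)} = - \frac{\sqrt{1 + Z}}{3}$ ($G{\left(Z \right)} = - \frac{\sqrt{Z + 1}}{3} = - \frac{\sqrt{1 + Z}}{3}$)
$P{\left(q \right)} = 12$
$\left(-254 + 360\right) \left(P{\left(5 \cdot 1 G{\left(2 \right)} \right)} + C\right) = \left(-254 + 360\right) \left(12 + \frac{82}{3}\right) = 106 \cdot \frac{118}{3} = \frac{12508}{3}$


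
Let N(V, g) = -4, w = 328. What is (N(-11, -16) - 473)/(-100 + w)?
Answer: -159/76 ≈ -2.0921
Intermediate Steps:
(N(-11, -16) - 473)/(-100 + w) = (-4 - 473)/(-100 + 328) = -477/228 = -477*1/228 = -159/76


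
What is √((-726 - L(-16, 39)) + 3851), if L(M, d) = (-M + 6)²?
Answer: √2641 ≈ 51.391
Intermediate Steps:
L(M, d) = (6 - M)²
√((-726 - L(-16, 39)) + 3851) = √((-726 - (-6 - 16)²) + 3851) = √((-726 - 1*(-22)²) + 3851) = √((-726 - 1*484) + 3851) = √((-726 - 484) + 3851) = √(-1210 + 3851) = √2641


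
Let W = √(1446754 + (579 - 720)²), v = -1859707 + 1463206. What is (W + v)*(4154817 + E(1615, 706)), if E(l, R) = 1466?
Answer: -1647970365783 + 328346357*√235 ≈ -1.6429e+12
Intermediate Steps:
v = -396501
W = 79*√235 (W = √(1446754 + (-141)²) = √(1446754 + 19881) = √1466635 = 79*√235 ≈ 1211.0)
(W + v)*(4154817 + E(1615, 706)) = (79*√235 - 396501)*(4154817 + 1466) = (-396501 + 79*√235)*4156283 = -1647970365783 + 328346357*√235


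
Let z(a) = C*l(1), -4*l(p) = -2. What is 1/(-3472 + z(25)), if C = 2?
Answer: -1/3471 ≈ -0.00028810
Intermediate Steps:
l(p) = ½ (l(p) = -¼*(-2) = ½)
z(a) = 1 (z(a) = 2*(½) = 1)
1/(-3472 + z(25)) = 1/(-3472 + 1) = 1/(-3471) = -1/3471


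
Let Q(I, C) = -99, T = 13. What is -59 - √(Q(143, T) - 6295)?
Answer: -59 - I*√6394 ≈ -59.0 - 79.963*I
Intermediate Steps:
-59 - √(Q(143, T) - 6295) = -59 - √(-99 - 6295) = -59 - √(-6394) = -59 - I*√6394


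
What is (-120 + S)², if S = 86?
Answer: 1156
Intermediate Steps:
(-120 + S)² = (-120 + 86)² = (-34)² = 1156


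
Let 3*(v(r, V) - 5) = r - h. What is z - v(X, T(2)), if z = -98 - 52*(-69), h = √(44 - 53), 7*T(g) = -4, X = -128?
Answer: 10583/3 + I ≈ 3527.7 + 1.0*I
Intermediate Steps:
T(g) = -4/7 (T(g) = (⅐)*(-4) = -4/7)
h = 3*I (h = √(-9) = 3*I ≈ 3.0*I)
v(r, V) = 5 - I + r/3 (v(r, V) = 5 + (r - 3*I)/3 = 5 + (-I + r/3) = 5 - I + r/3)
z = 3490 (z = -98 + 3588 = 3490)
z - v(X, T(2)) = 3490 - (5 - I + (⅓)*(-128)) = 3490 - (5 - I - 128/3) = 3490 - (-113/3 - I) = 3490 + (113/3 + I) = 10583/3 + I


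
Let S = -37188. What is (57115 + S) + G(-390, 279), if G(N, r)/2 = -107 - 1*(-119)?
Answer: 19951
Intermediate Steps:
G(N, r) = 24 (G(N, r) = 2*(-107 - 1*(-119)) = 2*(-107 + 119) = 2*12 = 24)
(57115 + S) + G(-390, 279) = (57115 - 37188) + 24 = 19927 + 24 = 19951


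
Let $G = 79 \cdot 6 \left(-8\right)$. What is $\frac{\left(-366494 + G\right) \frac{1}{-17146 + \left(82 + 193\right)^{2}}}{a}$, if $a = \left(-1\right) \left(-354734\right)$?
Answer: $- \frac{185143}{10372244793} \approx -1.785 \cdot 10^{-5}$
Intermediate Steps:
$a = 354734$
$G = -3792$ ($G = 474 \left(-8\right) = -3792$)
$\frac{\left(-366494 + G\right) \frac{1}{-17146 + \left(82 + 193\right)^{2}}}{a} = \frac{\left(-366494 - 3792\right) \frac{1}{-17146 + \left(82 + 193\right)^{2}}}{354734} = - \frac{370286}{-17146 + 275^{2}} \cdot \frac{1}{354734} = - \frac{370286}{-17146 + 75625} \cdot \frac{1}{354734} = - \frac{370286}{58479} \cdot \frac{1}{354734} = \left(-370286\right) \frac{1}{58479} \cdot \frac{1}{354734} = \left(- \frac{370286}{58479}\right) \frac{1}{354734} = - \frac{185143}{10372244793}$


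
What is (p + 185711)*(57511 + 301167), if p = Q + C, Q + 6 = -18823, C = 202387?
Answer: 132448666382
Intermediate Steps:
Q = -18829 (Q = -6 - 18823 = -18829)
p = 183558 (p = -18829 + 202387 = 183558)
(p + 185711)*(57511 + 301167) = (183558 + 185711)*(57511 + 301167) = 369269*358678 = 132448666382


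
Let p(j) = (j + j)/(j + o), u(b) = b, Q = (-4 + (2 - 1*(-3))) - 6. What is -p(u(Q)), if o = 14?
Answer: 10/9 ≈ 1.1111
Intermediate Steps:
Q = -5 (Q = (-4 + (2 + 3)) - 6 = (-4 + 5) - 6 = 1 - 6 = -5)
p(j) = 2*j/(14 + j) (p(j) = (j + j)/(j + 14) = (2*j)/(14 + j) = 2*j/(14 + j))
-p(u(Q)) = -2*(-5)/(14 - 5) = -2*(-5)/9 = -1*(-10/9) = 10/9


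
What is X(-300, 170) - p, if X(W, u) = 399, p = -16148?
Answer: 16547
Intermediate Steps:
X(-300, 170) - p = 399 - 1*(-16148) = 399 + 16148 = 16547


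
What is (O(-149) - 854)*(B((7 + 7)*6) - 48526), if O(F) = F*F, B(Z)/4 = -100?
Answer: -1044423322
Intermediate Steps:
B(Z) = -400 (B(Z) = 4*(-100) = -400)
O(F) = F²
(O(-149) - 854)*(B((7 + 7)*6) - 48526) = ((-149)² - 854)*(-400 - 48526) = (22201 - 854)*(-48926) = 21347*(-48926) = -1044423322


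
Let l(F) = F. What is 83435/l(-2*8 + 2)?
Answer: -83435/14 ≈ -5959.6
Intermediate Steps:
83435/l(-2*8 + 2) = 83435/(-2*8 + 2) = 83435/(-16 + 2) = 83435/(-14) = 83435*(-1/14) = -83435/14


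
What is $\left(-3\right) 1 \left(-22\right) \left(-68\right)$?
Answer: $-4488$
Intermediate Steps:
$\left(-3\right) 1 \left(-22\right) \left(-68\right) = \left(-3\right) \left(-22\right) \left(-68\right) = 66 \left(-68\right) = -4488$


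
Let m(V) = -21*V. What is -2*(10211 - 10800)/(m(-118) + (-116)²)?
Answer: 19/257 ≈ 0.073930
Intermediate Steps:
-2*(10211 - 10800)/(m(-118) + (-116)²) = -2*(10211 - 10800)/(-21*(-118) + (-116)²) = -(-1178)/(2478 + 13456) = -(-1178)/15934 = -2*(-19/514) = 19/257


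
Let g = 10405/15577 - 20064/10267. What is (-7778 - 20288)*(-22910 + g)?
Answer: 102838888523255878/159929059 ≈ 6.4303e+8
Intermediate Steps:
g = -205708793/159929059 (g = 10405*(1/15577) - 20064*1/10267 = 10405/15577 - 20064/10267 = -205708793/159929059 ≈ -1.2863)
(-7778 - 20288)*(-22910 + g) = (-7778 - 20288)*(-22910 - 205708793/159929059) = -28066*(-3664180450483/159929059) = 102838888523255878/159929059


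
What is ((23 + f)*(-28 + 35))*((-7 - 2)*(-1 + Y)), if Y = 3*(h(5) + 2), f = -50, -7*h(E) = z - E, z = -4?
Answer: 15066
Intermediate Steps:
h(E) = 4/7 + E/7 (h(E) = -(-4 - E)/7 = 4/7 + E/7)
Y = 69/7 (Y = 3*((4/7 + (⅐)*5) + 2) = 3*((4/7 + 5/7) + 2) = 3*(9/7 + 2) = 3*(23/7) = 69/7 ≈ 9.8571)
((23 + f)*(-28 + 35))*((-7 - 2)*(-1 + Y)) = ((23 - 50)*(-28 + 35))*((-7 - 2)*(-1 + 69/7)) = (-27*7)*(-9*62/7) = -189*(-558/7) = 15066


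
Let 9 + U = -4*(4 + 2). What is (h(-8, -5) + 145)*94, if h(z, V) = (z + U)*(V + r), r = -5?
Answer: 52170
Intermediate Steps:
U = -33 (U = -9 - 4*(4 + 2) = -9 - 4*6 = -9 - 24 = -33)
h(z, V) = (-33 + z)*(-5 + V) (h(z, V) = (z - 33)*(V - 5) = (-33 + z)*(-5 + V))
(h(-8, -5) + 145)*94 = ((165 - 33*(-5) - 5*(-8) - 5*(-8)) + 145)*94 = ((165 + 165 + 40 + 40) + 145)*94 = (410 + 145)*94 = 555*94 = 52170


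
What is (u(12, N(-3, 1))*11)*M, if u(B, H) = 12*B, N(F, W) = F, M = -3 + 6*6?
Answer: 52272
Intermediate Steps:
M = 33 (M = -3 + 36 = 33)
(u(12, N(-3, 1))*11)*M = ((12*12)*11)*33 = (144*11)*33 = 1584*33 = 52272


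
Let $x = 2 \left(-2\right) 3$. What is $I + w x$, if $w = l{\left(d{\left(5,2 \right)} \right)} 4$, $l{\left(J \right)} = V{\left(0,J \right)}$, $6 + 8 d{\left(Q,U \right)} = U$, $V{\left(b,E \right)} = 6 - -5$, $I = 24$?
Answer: $-504$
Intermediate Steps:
$V{\left(b,E \right)} = 11$ ($V{\left(b,E \right)} = 6 + 5 = 11$)
$d{\left(Q,U \right)} = - \frac{3}{4} + \frac{U}{8}$
$l{\left(J \right)} = 11$
$x = -12$ ($x = \left(-4\right) 3 = -12$)
$w = 44$ ($w = 11 \cdot 4 = 44$)
$I + w x = 24 + 44 \left(-12\right) = 24 - 528 = -504$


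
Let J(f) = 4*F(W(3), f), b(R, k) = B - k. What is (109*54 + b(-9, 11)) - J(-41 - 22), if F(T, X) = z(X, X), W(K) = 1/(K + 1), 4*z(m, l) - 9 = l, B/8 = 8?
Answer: 5993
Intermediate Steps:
B = 64 (B = 8*8 = 64)
z(m, l) = 9/4 + l/4
W(K) = 1/(1 + K)
F(T, X) = 9/4 + X/4
b(R, k) = 64 - k
J(f) = 9 + f (J(f) = 4*(9/4 + f/4) = 9 + f)
(109*54 + b(-9, 11)) - J(-41 - 22) = (109*54 + (64 - 1*11)) - (9 + (-41 - 22)) = (5886 + (64 - 11)) - (9 - 63) = (5886 + 53) - 1*(-54) = 5939 + 54 = 5993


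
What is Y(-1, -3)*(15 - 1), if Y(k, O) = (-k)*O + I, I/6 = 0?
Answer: -42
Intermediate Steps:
I = 0 (I = 6*0 = 0)
Y(k, O) = -O*k (Y(k, O) = (-k)*O + 0 = -O*k + 0 = -O*k)
Y(-1, -3)*(15 - 1) = (-1*(-3)*(-1))*(15 - 1) = -3*14 = -42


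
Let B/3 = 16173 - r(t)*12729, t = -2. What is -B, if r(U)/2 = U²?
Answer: 256977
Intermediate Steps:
r(U) = 2*U²
B = -256977 (B = 3*(16173 - 2*(-2)²*12729) = 3*(16173 - 2*4*12729) = 3*(16173 - 8*12729) = 3*(16173 - 1*101832) = 3*(16173 - 101832) = 3*(-85659) = -256977)
-B = -1*(-256977) = 256977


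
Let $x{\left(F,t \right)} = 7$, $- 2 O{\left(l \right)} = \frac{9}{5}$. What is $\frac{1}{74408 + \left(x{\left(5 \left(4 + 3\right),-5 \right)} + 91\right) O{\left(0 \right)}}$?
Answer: $\frac{5}{371599} \approx 1.3455 \cdot 10^{-5}$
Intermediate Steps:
$O{\left(l \right)} = - \frac{9}{10}$ ($O{\left(l \right)} = - \frac{9 \cdot \frac{1}{5}}{2} = \left(- \frac{1}{2}\right) \frac{9}{5} = - \frac{9}{10}$)
$\frac{1}{74408 + \left(x{\left(5 \left(4 + 3\right),-5 \right)} + 91\right) O{\left(0 \right)}} = \frac{1}{74408 + \left(7 + 91\right) \left(- \frac{9}{10}\right)} = \frac{1}{74408 + 98 \left(- \frac{9}{10}\right)} = \frac{1}{74408 - \frac{441}{5}} = \frac{1}{\frac{371599}{5}} = \frac{5}{371599}$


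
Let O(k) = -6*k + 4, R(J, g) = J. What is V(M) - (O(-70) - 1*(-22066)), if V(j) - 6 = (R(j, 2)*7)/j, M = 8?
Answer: -22477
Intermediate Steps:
O(k) = 4 - 6*k
V(j) = 13 (V(j) = 6 + (j*7)/j = 6 + (7*j)/j = 6 + 7 = 13)
V(M) - (O(-70) - 1*(-22066)) = 13 - ((4 - 6*(-70)) - 1*(-22066)) = 13 - ((4 + 420) + 22066) = 13 - (424 + 22066) = 13 - 1*22490 = 13 - 22490 = -22477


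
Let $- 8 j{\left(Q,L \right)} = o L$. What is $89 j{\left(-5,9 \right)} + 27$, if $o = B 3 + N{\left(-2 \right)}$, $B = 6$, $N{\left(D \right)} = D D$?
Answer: $- \frac{8703}{4} \approx -2175.8$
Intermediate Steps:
$N{\left(D \right)} = D^{2}$
$o = 22$ ($o = 6 \cdot 3 + \left(-2\right)^{2} = 18 + 4 = 22$)
$j{\left(Q,L \right)} = - \frac{11 L}{4}$ ($j{\left(Q,L \right)} = - \frac{22 L}{8} = - \frac{11 L}{4}$)
$89 j{\left(-5,9 \right)} + 27 = 89 \left(\left(- \frac{11}{4}\right) 9\right) + 27 = 89 \left(- \frac{99}{4}\right) + 27 = - \frac{8811}{4} + 27 = - \frac{8703}{4}$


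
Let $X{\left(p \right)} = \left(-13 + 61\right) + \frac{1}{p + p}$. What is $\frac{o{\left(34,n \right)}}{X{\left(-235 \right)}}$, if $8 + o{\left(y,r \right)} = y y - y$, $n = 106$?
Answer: $\frac{523580}{22559} \approx 23.209$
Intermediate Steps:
$o{\left(y,r \right)} = -8 + y^{2} - y$ ($o{\left(y,r \right)} = -8 - \left(y - y y\right) = -8 + \left(y^{2} - y\right) = -8 + y^{2} - y$)
$X{\left(p \right)} = 48 + \frac{1}{2 p}$
$\frac{o{\left(34,n \right)}}{X{\left(-235 \right)}} = \frac{-8 + 34^{2} - 34}{48 + \frac{1}{2 \left(-235\right)}} = \frac{-8 + 1156 - 34}{48 + \frac{1}{2} \left(- \frac{1}{235}\right)} = \frac{1114}{48 - \frac{1}{470}} = \frac{1114}{\frac{22559}{470}} = 1114 \cdot \frac{470}{22559} = \frac{523580}{22559}$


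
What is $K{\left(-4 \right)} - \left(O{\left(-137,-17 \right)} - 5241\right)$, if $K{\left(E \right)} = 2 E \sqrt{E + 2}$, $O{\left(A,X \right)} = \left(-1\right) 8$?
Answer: $5249 - 8 i \sqrt{2} \approx 5249.0 - 11.314 i$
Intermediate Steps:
$O{\left(A,X \right)} = -8$
$K{\left(E \right)} = 2 E \sqrt{2 + E}$
$K{\left(-4 \right)} - \left(O{\left(-137,-17 \right)} - 5241\right) = 2 \left(-4\right) \sqrt{2 - 4} - \left(-8 - 5241\right) = 2 \left(-4\right) \sqrt{-2} - \left(-8 - 5241\right) = 2 \left(-4\right) i \sqrt{2} - -5249 = - 8 i \sqrt{2} + 5249 = 5249 - 8 i \sqrt{2}$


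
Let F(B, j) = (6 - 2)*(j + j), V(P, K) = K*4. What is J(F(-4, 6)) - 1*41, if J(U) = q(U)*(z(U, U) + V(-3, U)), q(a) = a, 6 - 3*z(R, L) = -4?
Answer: 9335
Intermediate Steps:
V(P, K) = 4*K
z(R, L) = 10/3 (z(R, L) = 2 - ⅓*(-4) = 2 + 4/3 = 10/3)
F(B, j) = 8*j (F(B, j) = 4*(2*j) = 8*j)
J(U) = U*(10/3 + 4*U)
J(F(-4, 6)) - 1*41 = 2*(8*6)*(5 + 6*(8*6))/3 - 1*41 = (⅔)*48*(5 + 6*48) - 41 = (⅔)*48*(5 + 288) - 41 = (⅔)*48*293 - 41 = 9376 - 41 = 9335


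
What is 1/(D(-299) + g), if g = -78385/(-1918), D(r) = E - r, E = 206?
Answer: 1918/1046975 ≈ 0.0018319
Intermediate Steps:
D(r) = 206 - r
g = 78385/1918 (g = -78385*(-1/1918) = 78385/1918 ≈ 40.868)
1/(D(-299) + g) = 1/((206 - 1*(-299)) + 78385/1918) = 1/((206 + 299) + 78385/1918) = 1/(505 + 78385/1918) = 1/(1046975/1918) = 1918/1046975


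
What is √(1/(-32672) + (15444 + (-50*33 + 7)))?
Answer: √920750605382/8168 ≈ 117.48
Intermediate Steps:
√(1/(-32672) + (15444 + (-50*33 + 7))) = √(-1/32672 + (15444 + (-1650 + 7))) = √(-1/32672 + (15444 - 1643)) = √(-1/32672 + 13801) = √(450906271/32672) = √920750605382/8168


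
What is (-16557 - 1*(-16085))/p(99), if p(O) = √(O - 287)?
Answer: 236*I*√47/47 ≈ 34.424*I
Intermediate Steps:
p(O) = √(-287 + O)
(-16557 - 1*(-16085))/p(99) = (-16557 - 1*(-16085))/(√(-287 + 99)) = (-16557 + 16085)/(√(-188)) = -472*(-I*√47/94) = -(-236)*I*√47/47 = 236*I*√47/47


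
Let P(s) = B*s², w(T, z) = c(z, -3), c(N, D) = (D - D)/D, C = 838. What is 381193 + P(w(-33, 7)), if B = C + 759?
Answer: 381193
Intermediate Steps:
c(N, D) = 0 (c(N, D) = 0/D = 0)
w(T, z) = 0
B = 1597 (B = 838 + 759 = 1597)
P(s) = 1597*s²
381193 + P(w(-33, 7)) = 381193 + 1597*0² = 381193 + 1597*0 = 381193 + 0 = 381193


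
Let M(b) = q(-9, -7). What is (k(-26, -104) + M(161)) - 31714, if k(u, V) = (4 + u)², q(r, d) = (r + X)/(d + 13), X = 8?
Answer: -187381/6 ≈ -31230.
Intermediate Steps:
q(r, d) = (8 + r)/(13 + d) (q(r, d) = (r + 8)/(d + 13) = (8 + r)/(13 + d))
M(b) = -⅙ (M(b) = (8 - 9)/(13 - 7) = -1/6 = (⅙)*(-1) = -⅙)
(k(-26, -104) + M(161)) - 31714 = ((4 - 26)² - ⅙) - 31714 = ((-22)² - ⅙) - 31714 = (484 - ⅙) - 31714 = 2903/6 - 31714 = -187381/6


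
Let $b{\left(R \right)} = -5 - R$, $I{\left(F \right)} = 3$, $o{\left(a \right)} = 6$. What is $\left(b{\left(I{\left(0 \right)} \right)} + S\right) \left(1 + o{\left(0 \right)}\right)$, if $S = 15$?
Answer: $49$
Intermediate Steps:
$\left(b{\left(I{\left(0 \right)} \right)} + S\right) \left(1 + o{\left(0 \right)}\right) = \left(\left(-5 - 3\right) + 15\right) \left(1 + 6\right) = \left(\left(-5 - 3\right) + 15\right) 7 = \left(-8 + 15\right) 7 = 7 \cdot 7 = 49$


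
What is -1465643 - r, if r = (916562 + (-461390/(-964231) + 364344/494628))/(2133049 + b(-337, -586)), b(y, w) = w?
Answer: -2642959531325379416333/1803275938445781 ≈ -1.4656e+6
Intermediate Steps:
r = 775073889614150/1803275938445781 (r = (916562 + (-461390/(-964231) + 364344/494628))/(2133049 - 586) = (916562 + (-461390*(-1/964231) + 364344*(1/494628)))/2132463 = (916562 + (461390/964231 + 646/877))*(1/2132463) = (916562 + 1027532256/845630587)*(1/2132463) = (775073889614150/845630587)*(1/2132463) = 775073889614150/1803275938445781 ≈ 0.42981)
-1465643 - r = -1465643 - 1*775073889614150/1803275938445781 = -1465643 - 775073889614150/1803275938445781 = -2642959531325379416333/1803275938445781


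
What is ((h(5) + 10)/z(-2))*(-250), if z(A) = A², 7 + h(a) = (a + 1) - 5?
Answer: -250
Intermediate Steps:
h(a) = -11 + a (h(a) = -7 + ((a + 1) - 5) = -7 + ((1 + a) - 5) = -7 + (-4 + a) = -11 + a)
((h(5) + 10)/z(-2))*(-250) = (((-11 + 5) + 10)/((-2)²))*(-250) = ((-6 + 10)/4)*(-250) = ((¼)*4)*(-250) = 1*(-250) = -250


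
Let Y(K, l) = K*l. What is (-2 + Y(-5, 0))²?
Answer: 4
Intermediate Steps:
(-2 + Y(-5, 0))² = (-2 - 5*0)² = (-2 + 0)² = (-2)² = 4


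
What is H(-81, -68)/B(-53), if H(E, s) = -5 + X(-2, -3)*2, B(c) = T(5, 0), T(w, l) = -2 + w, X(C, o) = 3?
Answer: 1/3 ≈ 0.33333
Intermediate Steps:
B(c) = 3 (B(c) = -2 + 5 = 3)
H(E, s) = 1 (H(E, s) = -5 + 3*2 = -5 + 6 = 1)
H(-81, -68)/B(-53) = 1/3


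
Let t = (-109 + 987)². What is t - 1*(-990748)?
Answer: 1761632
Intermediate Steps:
t = 770884 (t = 878² = 770884)
t - 1*(-990748) = 770884 - 1*(-990748) = 770884 + 990748 = 1761632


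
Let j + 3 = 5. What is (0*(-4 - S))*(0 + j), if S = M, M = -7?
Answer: 0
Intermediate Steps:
j = 2 (j = -3 + 5 = 2)
S = -7
(0*(-4 - S))*(0 + j) = (0*(-4 - 1*(-7)))*(0 + 2) = (0*(-4 + 7))*2 = (0*3)*2 = 0*2 = 0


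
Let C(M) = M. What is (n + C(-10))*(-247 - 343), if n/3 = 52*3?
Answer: -270220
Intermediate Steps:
n = 468 (n = 3*(52*3) = 3*156 = 468)
(n + C(-10))*(-247 - 343) = (468 - 10)*(-247 - 343) = 458*(-590) = -270220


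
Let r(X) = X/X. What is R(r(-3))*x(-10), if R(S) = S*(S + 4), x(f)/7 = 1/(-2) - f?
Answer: 665/2 ≈ 332.50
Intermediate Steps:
x(f) = -7/2 - 7*f (x(f) = 7*(1/(-2) - f) = 7*(-½ - f) = -7/2 - 7*f)
r(X) = 1
R(S) = S*(4 + S)
R(r(-3))*x(-10) = (1*(4 + 1))*(-7/2 - 7*(-10)) = (1*5)*(-7/2 + 70) = 5*(133/2) = 665/2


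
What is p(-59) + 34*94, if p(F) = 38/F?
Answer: 188526/59 ≈ 3195.4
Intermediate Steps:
p(-59) + 34*94 = 38/(-59) + 34*94 = 38*(-1/59) + 3196 = -38/59 + 3196 = 188526/59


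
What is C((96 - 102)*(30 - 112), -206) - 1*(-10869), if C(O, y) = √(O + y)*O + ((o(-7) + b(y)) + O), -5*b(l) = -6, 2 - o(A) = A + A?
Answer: 56891/5 + 492*√286 ≈ 19699.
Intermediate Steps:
o(A) = 2 - 2*A (o(A) = 2 - (A + A) = 2 - 2*A)
b(l) = 6/5 (b(l) = -⅕*(-6) = 6/5)
C(O, y) = 86/5 + O + O*√(O + y) (C(O, y) = √(O + y)*O + (((2 - 2*(-7)) + 6/5) + O) = O*√(O + y) + (((2 + 14) + 6/5) + O) = O*√(O + y) + ((16 + 6/5) + O) = O*√(O + y) + (86/5 + O) = 86/5 + O + O*√(O + y))
C((96 - 102)*(30 - 112), -206) - 1*(-10869) = (86/5 + (96 - 102)*(30 - 112) + ((96 - 102)*(30 - 112))*√((96 - 102)*(30 - 112) - 206)) - 1*(-10869) = (86/5 - 6*(-82) + (-6*(-82))*√(-6*(-82) - 206)) + 10869 = (86/5 + 492 + 492*√(492 - 206)) + 10869 = (86/5 + 492 + 492*√286) + 10869 = (2546/5 + 492*√286) + 10869 = 56891/5 + 492*√286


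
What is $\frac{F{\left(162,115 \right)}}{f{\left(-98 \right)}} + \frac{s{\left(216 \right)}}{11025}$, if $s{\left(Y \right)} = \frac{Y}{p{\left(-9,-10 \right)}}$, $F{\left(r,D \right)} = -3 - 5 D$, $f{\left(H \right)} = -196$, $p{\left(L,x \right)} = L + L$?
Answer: $\frac{21667}{7350} \approx 2.9479$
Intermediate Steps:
$p{\left(L,x \right)} = 2 L$
$s{\left(Y \right)} = - \frac{Y}{18}$ ($s{\left(Y \right)} = \frac{Y}{2 \left(-9\right)} = \frac{Y}{-18} = Y \left(- \frac{1}{18}\right) = - \frac{Y}{18}$)
$\frac{F{\left(162,115 \right)}}{f{\left(-98 \right)}} + \frac{s{\left(216 \right)}}{11025} = \frac{-3 - 575}{-196} + \frac{\left(- \frac{1}{18}\right) 216}{11025} = \left(-3 - 575\right) \left(- \frac{1}{196}\right) - \frac{4}{3675} = \left(-578\right) \left(- \frac{1}{196}\right) - \frac{4}{3675} = \frac{289}{98} - \frac{4}{3675} = \frac{21667}{7350}$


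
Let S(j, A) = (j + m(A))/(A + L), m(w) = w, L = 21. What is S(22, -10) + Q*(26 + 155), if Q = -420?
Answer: -836208/11 ≈ -76019.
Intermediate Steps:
S(j, A) = (A + j)/(21 + A) (S(j, A) = (j + A)/(A + 21) = (A + j)/(21 + A))
S(22, -10) + Q*(26 + 155) = (-10 + 22)/(21 - 10) - 420*(26 + 155) = 12/11 - 420*181 = (1/11)*12 - 76020 = 12/11 - 76020 = -836208/11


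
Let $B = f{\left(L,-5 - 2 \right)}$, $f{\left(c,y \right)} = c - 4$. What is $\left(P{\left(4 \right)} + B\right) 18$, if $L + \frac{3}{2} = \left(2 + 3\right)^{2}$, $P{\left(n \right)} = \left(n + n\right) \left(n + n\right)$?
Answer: $1503$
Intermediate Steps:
$P{\left(n \right)} = 4 n^{2}$ ($P{\left(n \right)} = 2 n 2 n = 4 n^{2}$)
$L = \frac{47}{2}$ ($L = - \frac{3}{2} + \left(2 + 3\right)^{2} = - \frac{3}{2} + 5^{2} = - \frac{3}{2} + 25 = \frac{47}{2} \approx 23.5$)
$f{\left(c,y \right)} = -4 + c$
$B = \frac{39}{2}$ ($B = -4 + \frac{47}{2} = \frac{39}{2} \approx 19.5$)
$\left(P{\left(4 \right)} + B\right) 18 = \left(4 \cdot 4^{2} + \frac{39}{2}\right) 18 = \left(4 \cdot 16 + \frac{39}{2}\right) 18 = \left(64 + \frac{39}{2}\right) 18 = \frac{167}{2} \cdot 18 = 1503$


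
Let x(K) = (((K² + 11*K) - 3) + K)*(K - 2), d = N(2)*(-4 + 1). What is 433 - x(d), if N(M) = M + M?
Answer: 391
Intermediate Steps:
N(M) = 2*M
d = -12 (d = (2*2)*(-4 + 1) = 4*(-3) = -12)
x(K) = (-2 + K)*(-3 + K² + 12*K) (x(K) = ((-3 + K² + 11*K) + K)*(-2 + K) = (-3 + K² + 12*K)*(-2 + K) = (-2 + K)*(-3 + K² + 12*K))
433 - x(d) = 433 - (6 + (-12)³ - 27*(-12) + 10*(-12)²) = 433 - (6 - 1728 + 324 + 10*144) = 433 - (6 - 1728 + 324 + 1440) = 433 - 1*42 = 433 - 42 = 391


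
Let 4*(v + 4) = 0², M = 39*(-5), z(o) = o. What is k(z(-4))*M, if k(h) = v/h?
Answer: -195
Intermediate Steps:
M = -195
v = -4 (v = -4 + (¼)*0² = -4 + (¼)*0 = -4 + 0 = -4)
k(h) = -4/h
k(z(-4))*M = -4/(-4)*(-195) = -4*(-¼)*(-195) = 1*(-195) = -195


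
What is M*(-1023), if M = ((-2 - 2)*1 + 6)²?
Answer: -4092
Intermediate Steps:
M = 4 (M = (-4*1 + 6)² = (-4 + 6)² = 2² = 4)
M*(-1023) = 4*(-1023) = -4092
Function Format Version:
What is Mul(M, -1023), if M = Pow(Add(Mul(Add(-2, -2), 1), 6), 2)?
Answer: -4092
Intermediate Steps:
M = 4 (M = Pow(Add(Mul(-4, 1), 6), 2) = Pow(Add(-4, 6), 2) = Pow(2, 2) = 4)
Mul(M, -1023) = Mul(4, -1023) = -4092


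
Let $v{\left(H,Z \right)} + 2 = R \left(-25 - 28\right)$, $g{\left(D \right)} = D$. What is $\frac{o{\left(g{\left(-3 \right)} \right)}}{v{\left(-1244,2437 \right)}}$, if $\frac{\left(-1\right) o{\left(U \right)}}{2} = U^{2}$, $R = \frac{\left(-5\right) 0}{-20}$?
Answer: $9$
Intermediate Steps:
$R = 0$ ($R = 0 \left(- \frac{1}{20}\right) = 0$)
$o{\left(U \right)} = - 2 U^{2}$
$v{\left(H,Z \right)} = -2$ ($v{\left(H,Z \right)} = -2 + 0 \left(-25 - 28\right) = -2 + 0 \left(-53\right) = -2 + 0 = -2$)
$\frac{o{\left(g{\left(-3 \right)} \right)}}{v{\left(-1244,2437 \right)}} = \frac{\left(-2\right) \left(-3\right)^{2}}{-2} = \left(-2\right) 9 \left(- \frac{1}{2}\right) = \left(-18\right) \left(- \frac{1}{2}\right) = 9$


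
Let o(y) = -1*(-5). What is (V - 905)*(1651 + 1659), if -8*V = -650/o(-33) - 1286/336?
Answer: -1975800235/672 ≈ -2.9402e+6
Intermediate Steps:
o(y) = 5
V = 22483/1344 (V = -(-650/5 - 1286/336)/8 = -(-650*1/5 - 1286*1/336)/8 = -(-130 - 643/168)/8 = -1/8*(-22483/168) = 22483/1344 ≈ 16.728)
(V - 905)*(1651 + 1659) = (22483/1344 - 905)*(1651 + 1659) = -1193837/1344*3310 = -1975800235/672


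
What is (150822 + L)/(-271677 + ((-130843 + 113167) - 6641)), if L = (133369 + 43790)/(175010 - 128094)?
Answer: -7076142111/13886854504 ≈ -0.50956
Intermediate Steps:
L = 177159/46916 ≈ 3.7761
(150822 + L)/(-271677 + ((-130843 + 113167) - 6641)) = (150822 + 177159/46916)/(-271677 + ((-130843 + 113167) - 6641)) = 7076142111/(46916*(-271677 + (-17676 - 6641))) = 7076142111/(46916*(-271677 - 24317)) = (7076142111/46916)/(-295994) = (7076142111/46916)*(-1/295994) = -7076142111/13886854504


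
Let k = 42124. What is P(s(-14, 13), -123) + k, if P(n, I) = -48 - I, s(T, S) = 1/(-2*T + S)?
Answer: 42199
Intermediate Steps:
s(T, S) = 1/(S - 2*T)
P(s(-14, 13), -123) + k = (-48 - 1*(-123)) + 42124 = (-48 + 123) + 42124 = 75 + 42124 = 42199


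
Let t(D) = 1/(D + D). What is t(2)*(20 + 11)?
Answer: 31/4 ≈ 7.7500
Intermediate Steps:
t(D) = 1/(2*D)
t(2)*(20 + 11) = ((½)/2)*(20 + 11) = ((½)*(½))*31 = (¼)*31 = 31/4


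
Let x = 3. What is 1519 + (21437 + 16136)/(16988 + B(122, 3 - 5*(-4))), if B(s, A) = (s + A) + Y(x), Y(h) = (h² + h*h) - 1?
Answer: 26088423/17150 ≈ 1521.2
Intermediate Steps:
Y(h) = -1 + 2*h² (Y(h) = (h² + h²) - 1 = 2*h² - 1 = -1 + 2*h²)
B(s, A) = 17 + A + s (B(s, A) = (s + A) + (-1 + 2*3²) = (A + s) + (-1 + 2*9) = (A + s) + (-1 + 18) = (A + s) + 17 = 17 + A + s)
1519 + (21437 + 16136)/(16988 + B(122, 3 - 5*(-4))) = 1519 + (21437 + 16136)/(16988 + (17 + (3 - 5*(-4)) + 122)) = 1519 + 37573/(16988 + (17 + (3 + 20) + 122)) = 1519 + 37573/(16988 + (17 + 23 + 122)) = 1519 + 37573/(16988 + 162) = 1519 + 37573/17150 = 26088423/17150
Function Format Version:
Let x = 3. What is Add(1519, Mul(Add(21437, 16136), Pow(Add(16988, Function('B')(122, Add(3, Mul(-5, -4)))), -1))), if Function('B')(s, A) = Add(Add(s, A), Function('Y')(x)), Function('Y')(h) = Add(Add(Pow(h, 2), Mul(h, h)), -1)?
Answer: Rational(26088423, 17150) ≈ 1521.2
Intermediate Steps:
Function('Y')(h) = Add(-1, Mul(2, Pow(h, 2))) (Function('Y')(h) = Add(Add(Pow(h, 2), Pow(h, 2)), -1) = Add(Mul(2, Pow(h, 2)), -1) = Add(-1, Mul(2, Pow(h, 2))))
Function('B')(s, A) = Add(17, A, s) (Function('B')(s, A) = Add(Add(s, A), Add(-1, Mul(2, Pow(3, 2)))) = Add(Add(A, s), Add(-1, Mul(2, 9))) = Add(Add(A, s), Add(-1, 18)) = Add(Add(A, s), 17) = Add(17, A, s))
Add(1519, Mul(Add(21437, 16136), Pow(Add(16988, Function('B')(122, Add(3, Mul(-5, -4)))), -1))) = Add(1519, Mul(Add(21437, 16136), Pow(Add(16988, Add(17, Add(3, Mul(-5, -4)), 122)), -1))) = Add(1519, Mul(37573, Pow(Add(16988, Add(17, Add(3, 20), 122)), -1))) = Add(1519, Mul(37573, Pow(Add(16988, Add(17, 23, 122)), -1))) = Add(1519, Mul(37573, Pow(Add(16988, 162), -1))) = Add(1519, Mul(37573, Pow(17150, -1))) = Add(1519, Mul(37573, Rational(1, 17150))) = Add(1519, Rational(37573, 17150)) = Rational(26088423, 17150)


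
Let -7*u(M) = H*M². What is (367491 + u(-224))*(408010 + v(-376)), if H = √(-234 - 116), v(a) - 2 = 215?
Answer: 150019748457 - 14630855680*I*√14 ≈ 1.5002e+11 - 5.4744e+10*I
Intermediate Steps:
v(a) = 217 (v(a) = 2 + 215 = 217)
H = 5*I*√14 (H = √(-350) = 5*I*√14 ≈ 18.708*I)
u(M) = -5*I*√14*M²/7
(367491 + u(-224))*(408010 + v(-376)) = (367491 - 5/7*I*√14*(-224)²)*(408010 + 217) = (367491 - 5/7*I*√14*50176)*408227 = (367491 - 35840*I*√14)*408227 = 150019748457 - 14630855680*I*√14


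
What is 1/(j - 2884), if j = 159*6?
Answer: -1/1930 ≈ -0.00051813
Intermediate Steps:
j = 954
1/(j - 2884) = 1/(954 - 2884) = 1/(-1930) = -1/1930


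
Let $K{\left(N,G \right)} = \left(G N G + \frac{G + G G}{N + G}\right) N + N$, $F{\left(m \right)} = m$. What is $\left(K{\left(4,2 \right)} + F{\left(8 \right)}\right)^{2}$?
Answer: $6400$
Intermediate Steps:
$K{\left(N,G \right)} = N + N \left(N G^{2} + \frac{G + G^{2}}{G + N}\right)$ ($K{\left(N,G \right)} = \left(N G^{2} + \frac{G + G^{2}}{G + N}\right) N + N = N \left(N G^{2} + \frac{G + G^{2}}{G + N}\right) + N = N + N \left(N G^{2} + \frac{G + G^{2}}{G + N}\right)$)
$\left(K{\left(4,2 \right)} + F{\left(8 \right)}\right)^{2} = \left(\frac{4 \left(4 + 2^{2} + 2 \cdot 2 + 4 \cdot 2^{3} + 2^{2} \cdot 4^{2}\right)}{2 + 4} + 8\right)^{2} = \left(\frac{4 \left(4 + 4 + 4 + 4 \cdot 8 + 4 \cdot 16\right)}{6} + 8\right)^{2} = \left(4 \cdot \frac{1}{6} \left(4 + 4 + 4 + 32 + 64\right) + 8\right)^{2} = \left(4 \cdot \frac{1}{6} \cdot 108 + 8\right)^{2} = \left(72 + 8\right)^{2} = 80^{2} = 6400$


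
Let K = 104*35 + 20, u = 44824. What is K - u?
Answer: -41164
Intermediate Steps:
K = 3660 (K = 3640 + 20 = 3660)
K - u = 3660 - 1*44824 = 3660 - 44824 = -41164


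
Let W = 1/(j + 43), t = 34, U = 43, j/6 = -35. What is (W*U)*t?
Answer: -1462/167 ≈ -8.7545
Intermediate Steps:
j = -210 (j = 6*(-35) = -210)
W = -1/167 (W = 1/(-210 + 43) = 1/(-167) = -1/167 ≈ -0.0059880)
(W*U)*t = -1/167*43*34 = -43/167*34 = -1462/167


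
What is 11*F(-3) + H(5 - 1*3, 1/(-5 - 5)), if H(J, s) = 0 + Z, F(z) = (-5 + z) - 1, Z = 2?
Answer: -97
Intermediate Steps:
F(z) = -6 + z
H(J, s) = 2 (H(J, s) = 0 + 2 = 2)
11*F(-3) + H(5 - 1*3, 1/(-5 - 5)) = 11*(-6 - 3) + 2 = 11*(-9) + 2 = -99 + 2 = -97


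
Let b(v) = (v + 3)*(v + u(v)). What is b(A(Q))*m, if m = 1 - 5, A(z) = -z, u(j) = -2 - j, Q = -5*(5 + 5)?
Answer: 424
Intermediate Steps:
Q = -50 (Q = -5*10 = -50)
m = -4
b(v) = -6 - 2*v (b(v) = (v + 3)*(v + (-2 - v)) = (3 + v)*(-2) = -6 - 2*v)
b(A(Q))*m = (-6 - (-2)*(-50))*(-4) = (-6 - 2*50)*(-4) = (-6 - 100)*(-4) = -106*(-4) = 424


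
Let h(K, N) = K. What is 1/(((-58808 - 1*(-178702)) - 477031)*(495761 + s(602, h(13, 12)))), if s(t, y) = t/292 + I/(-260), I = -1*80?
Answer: -1898/336051229740875 ≈ -5.6479e-12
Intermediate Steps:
I = -80
s(t, y) = 4/13 + t/292 (s(t, y) = t/292 - 80/(-260) = t*(1/292) - 80*(-1/260) = t/292 + 4/13 = 4/13 + t/292)
1/(((-58808 - 1*(-178702)) - 477031)*(495761 + s(602, h(13, 12)))) = 1/(((-58808 - 1*(-178702)) - 477031)*(495761 + (4/13 + (1/292)*602))) = 1/(((-58808 + 178702) - 477031)*(495761 + (4/13 + 301/146))) = 1/((119894 - 477031)*(495761 + 4497/1898)) = 1/(-357137*940958875/1898) = 1/(-336051229740875/1898) = -1898/336051229740875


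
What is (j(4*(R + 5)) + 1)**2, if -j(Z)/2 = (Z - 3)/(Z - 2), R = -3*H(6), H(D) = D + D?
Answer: 4096/3969 ≈ 1.0320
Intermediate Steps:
H(D) = 2*D
R = -36 (R = -6*6 = -3*12 = -36)
j(Z) = -2*(-3 + Z)/(-2 + Z) (j(Z) = -2*(Z - 3)/(Z - 2) = -2*(-3 + Z)/(-2 + Z))
(j(4*(R + 5)) + 1)**2 = (2*(3 - 4*(-36 + 5))/(-2 + 4*(-36 + 5)) + 1)**2 = (2*(3 - 4*(-31))/(-2 + 4*(-31)) + 1)**2 = (2*(3 - 1*(-124))/(-2 - 124) + 1)**2 = (2*(3 + 124)/(-126) + 1)**2 = (2*(-1/126)*127 + 1)**2 = (-127/63 + 1)**2 = (-64/63)**2 = 4096/3969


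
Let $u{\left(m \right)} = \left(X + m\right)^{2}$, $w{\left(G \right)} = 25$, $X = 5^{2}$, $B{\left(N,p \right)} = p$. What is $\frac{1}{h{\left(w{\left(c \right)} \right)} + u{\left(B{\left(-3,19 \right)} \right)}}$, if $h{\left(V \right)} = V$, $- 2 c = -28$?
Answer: $\frac{1}{1961} \approx 0.00050994$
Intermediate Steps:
$c = 14$ ($c = \left(- \frac{1}{2}\right) \left(-28\right) = 14$)
$X = 25$
$u{\left(m \right)} = \left(25 + m\right)^{2}$
$\frac{1}{h{\left(w{\left(c \right)} \right)} + u{\left(B{\left(-3,19 \right)} \right)}} = \frac{1}{25 + \left(25 + 19\right)^{2}} = \frac{1}{25 + 44^{2}} = \frac{1}{25 + 1936} = \frac{1}{1961}$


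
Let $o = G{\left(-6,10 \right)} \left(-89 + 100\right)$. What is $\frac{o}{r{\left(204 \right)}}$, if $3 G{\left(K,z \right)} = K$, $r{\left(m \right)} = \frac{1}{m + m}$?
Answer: $-8976$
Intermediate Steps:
$r{\left(m \right)} = \frac{1}{2 m}$
$G{\left(K,z \right)} = \frac{K}{3}$
$o = -22$ ($o = \frac{1}{3} \left(-6\right) \left(-89 + 100\right) = \left(-2\right) 11 = -22$)
$\frac{o}{r{\left(204 \right)}} = - \frac{22}{\frac{1}{2} \cdot \frac{1}{204}} = - 22 \frac{1}{\frac{1}{408}} = \left(-22\right) 408 = -8976$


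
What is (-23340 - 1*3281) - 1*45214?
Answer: -71835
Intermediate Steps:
(-23340 - 1*3281) - 1*45214 = (-23340 - 3281) - 45214 = -26621 - 45214 = -71835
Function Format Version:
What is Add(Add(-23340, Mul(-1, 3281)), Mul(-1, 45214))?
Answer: -71835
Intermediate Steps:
Add(Add(-23340, Mul(-1, 3281)), Mul(-1, 45214)) = Add(Add(-23340, -3281), -45214) = Add(-26621, -45214) = -71835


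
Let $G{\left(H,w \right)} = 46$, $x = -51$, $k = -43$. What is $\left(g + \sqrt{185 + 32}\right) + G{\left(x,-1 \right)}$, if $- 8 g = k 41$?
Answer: $\frac{2131}{8} + \sqrt{217} \approx 281.11$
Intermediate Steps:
$g = \frac{1763}{8}$ ($g = - \frac{\left(-43\right) 41}{8} = \left(- \frac{1}{8}\right) \left(-1763\right) = \frac{1763}{8} \approx 220.38$)
$\left(g + \sqrt{185 + 32}\right) + G{\left(x,-1 \right)} = \left(\frac{1763}{8} + \sqrt{185 + 32}\right) + 46 = \left(\frac{1763}{8} + \sqrt{217}\right) + 46 = \frac{2131}{8} + \sqrt{217}$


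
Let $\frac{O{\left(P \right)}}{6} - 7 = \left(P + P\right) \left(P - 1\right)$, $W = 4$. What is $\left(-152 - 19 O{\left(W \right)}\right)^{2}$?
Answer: $13586596$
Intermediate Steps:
$O{\left(P \right)} = 42 + 12 P \left(-1 + P\right)$ ($O{\left(P \right)} = 42 + 6 \left(P + P\right) \left(P - 1\right) = 42 + 6 \cdot 2 P \left(-1 + P\right) = 42 + 12 P \left(-1 + P\right)$)
$\left(-152 - 19 O{\left(W \right)}\right)^{2} = \left(-152 - 19 \left(42 - 48 + 12 \cdot 4^{2}\right)\right)^{2} = \left(-152 - 19 \left(42 - 48 + 12 \cdot 16\right)\right)^{2} = \left(-152 - 19 \left(42 - 48 + 192\right)\right)^{2} = \left(-152 - 3534\right)^{2} = \left(-3686\right)^{2} = 13586596$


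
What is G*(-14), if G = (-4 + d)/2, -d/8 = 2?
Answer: 140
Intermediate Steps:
d = -16 (d = -8*2 = -16)
G = -10 (G = (-4 - 16)/2 = -20*1/2 = -10)
G*(-14) = -10*(-14) = 140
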